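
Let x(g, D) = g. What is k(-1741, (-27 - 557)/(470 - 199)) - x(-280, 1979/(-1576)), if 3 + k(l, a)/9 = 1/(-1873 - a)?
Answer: 128268308/506999 ≈ 253.00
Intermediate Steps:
k(l, a) = -27 + 9/(-1873 - a)
k(-1741, (-27 - 557)/(470 - 199)) - x(-280, 1979/(-1576)) = 9*(-5620 - 3*(-27 - 557)/(470 - 199))/(1873 + (-27 - 557)/(470 - 199)) - 1*(-280) = 9*(-5620 - (-1752)/271)/(1873 - 584/271) + 280 = 9*(-5620 - (-1752)/271)/(1873 - 584*1/271) + 280 = 9*(-5620 - 3*(-584/271))/(1873 - 584/271) + 280 = 9*(-5620 + 1752/271)/(506999/271) + 280 = 9*(271/506999)*(-1521268/271) + 280 = -13691412/506999 + 280 = 128268308/506999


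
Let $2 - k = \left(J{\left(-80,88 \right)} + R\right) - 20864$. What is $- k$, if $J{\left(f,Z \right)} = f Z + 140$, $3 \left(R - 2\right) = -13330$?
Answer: $- \frac{96622}{3} \approx -32207.0$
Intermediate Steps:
$R = - \frac{13324}{3}$ ($R = 2 + \frac{1}{3} \left(-13330\right) = 2 - \frac{13330}{3} = - \frac{13324}{3} \approx -4441.3$)
$J{\left(f,Z \right)} = 140 + Z f$ ($J{\left(f,Z \right)} = Z f + 140 = 140 + Z f$)
$k = \frac{96622}{3}$ ($k = 2 - \left(\left(\left(140 + 88 \left(-80\right)\right) - \frac{13324}{3}\right) - 20864\right) = 2 - \left(\left(\left(140 - 7040\right) - \frac{13324}{3}\right) - 20864\right) = 2 - \left(\left(-6900 - \frac{13324}{3}\right) - 20864\right) = 2 - \left(- \frac{34024}{3} - 20864\right) = 2 - - \frac{96616}{3} = 2 + \frac{96616}{3} = \frac{96622}{3} \approx 32207.0$)
$- k = \left(-1\right) \frac{96622}{3} = - \frac{96622}{3}$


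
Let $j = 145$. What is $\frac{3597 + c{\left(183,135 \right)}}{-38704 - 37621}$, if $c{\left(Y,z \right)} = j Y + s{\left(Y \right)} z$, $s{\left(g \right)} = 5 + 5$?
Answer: $- \frac{31482}{76325} \approx -0.41247$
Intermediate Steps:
$s{\left(g \right)} = 10$
$c{\left(Y,z \right)} = 10 z + 145 Y$ ($c{\left(Y,z \right)} = 145 Y + 10 z = 10 z + 145 Y$)
$\frac{3597 + c{\left(183,135 \right)}}{-38704 - 37621} = \frac{3597 + \left(10 \cdot 135 + 145 \cdot 183\right)}{-38704 - 37621} = \frac{3597 + \left(1350 + 26535\right)}{-76325} = \left(3597 + 27885\right) \left(- \frac{1}{76325}\right) = 31482 \left(- \frac{1}{76325}\right) = - \frac{31482}{76325}$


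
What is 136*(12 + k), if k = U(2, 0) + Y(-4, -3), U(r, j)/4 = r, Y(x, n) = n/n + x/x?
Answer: 2992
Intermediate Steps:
Y(x, n) = 2 (Y(x, n) = 1 + 1 = 2)
U(r, j) = 4*r
k = 10 (k = 4*2 + 2 = 8 + 2 = 10)
136*(12 + k) = 136*(12 + 10) = 136*22 = 2992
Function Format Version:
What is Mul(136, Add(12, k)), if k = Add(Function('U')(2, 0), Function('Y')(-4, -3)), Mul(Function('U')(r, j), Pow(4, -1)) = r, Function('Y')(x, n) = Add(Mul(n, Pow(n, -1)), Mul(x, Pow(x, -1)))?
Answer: 2992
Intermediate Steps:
Function('Y')(x, n) = 2 (Function('Y')(x, n) = Add(1, 1) = 2)
Function('U')(r, j) = Mul(4, r)
k = 10 (k = Add(Mul(4, 2), 2) = Add(8, 2) = 10)
Mul(136, Add(12, k)) = Mul(136, Add(12, 10)) = Mul(136, 22) = 2992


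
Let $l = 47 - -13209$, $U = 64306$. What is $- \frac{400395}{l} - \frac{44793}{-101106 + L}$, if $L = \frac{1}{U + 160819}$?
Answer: $- \frac{8979912263657355}{301726288228744} \approx -29.762$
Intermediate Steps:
$l = 13256$ ($l = 47 + 13209 = 13256$)
$L = \frac{1}{225125}$ ($L = \frac{1}{64306 + 160819} = \frac{1}{225125} \approx 4.442 \cdot 10^{-6}$)
$- \frac{400395}{l} - \frac{44793}{-101106 + L} = - \frac{400395}{13256} - \frac{44793}{-101106 + \frac{1}{225125}} = \left(-400395\right) \frac{1}{13256} - \frac{44793}{- \frac{22761488249}{225125}} = - \frac{400395}{13256} - - \frac{10084024125}{22761488249} = - \frac{400395}{13256} + \frac{10084024125}{22761488249} = - \frac{8979912263657355}{301726288228744}$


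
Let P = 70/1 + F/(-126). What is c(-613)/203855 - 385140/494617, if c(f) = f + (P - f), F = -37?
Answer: -9888221229431/12704598715410 ≈ -0.77832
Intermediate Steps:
P = 8857/126 (P = 70/1 - 37/(-126) = 70*1 - 37*(-1/126) = 70 + 37/126 = 8857/126 ≈ 70.294)
c(f) = 8857/126 (c(f) = f + (8857/126 - f) = 8857/126)
c(-613)/203855 - 385140/494617 = (8857/126)/203855 - 385140/494617 = (8857/126)*(1/203855) - 385140*1/494617 = 8857/25685730 - 385140/494617 = -9888221229431/12704598715410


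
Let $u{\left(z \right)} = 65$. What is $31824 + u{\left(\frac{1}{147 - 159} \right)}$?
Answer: $31889$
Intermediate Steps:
$31824 + u{\left(\frac{1}{147 - 159} \right)} = 31824 + 65 = 31889$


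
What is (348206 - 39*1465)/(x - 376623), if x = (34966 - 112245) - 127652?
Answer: -291071/581554 ≈ -0.50051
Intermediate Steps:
x = -204931 (x = -77279 - 127652 = -204931)
(348206 - 39*1465)/(x - 376623) = (348206 - 39*1465)/(-204931 - 376623) = (348206 - 57135)/(-581554) = 291071*(-1/581554) = -291071/581554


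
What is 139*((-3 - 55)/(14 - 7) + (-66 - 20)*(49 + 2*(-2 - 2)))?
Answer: -3438860/7 ≈ -4.9127e+5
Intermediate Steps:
139*((-3 - 55)/(14 - 7) + (-66 - 20)*(49 + 2*(-2 - 2))) = 139*(-58/7 - 86*(49 + 2*(-4))) = 139*(-58*1/7 - 86*(49 - 8)) = 139*(-58/7 - 86*41) = 139*(-58/7 - 3526) = 139*(-24740/7) = -3438860/7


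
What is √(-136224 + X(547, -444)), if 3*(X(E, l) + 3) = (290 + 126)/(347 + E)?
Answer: I*√27219349651/447 ≈ 369.09*I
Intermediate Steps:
X(E, l) = -3 + 416/(3*(347 + E)) (X(E, l) = -3 + ((290 + 126)/(347 + E))/3 = -3 + (416/(347 + E))/3 = -3 + 416/(3*(347 + E)))
√(-136224 + X(547, -444)) = √(-136224 + (-2707 - 9*547)/(3*(347 + 547))) = √(-136224 + (⅓)*(-2707 - 4923)/894) = √(-136224 + (⅓)*(1/894)*(-7630)) = √(-136224 - 3815/1341) = √(-182680199/1341) = I*√27219349651/447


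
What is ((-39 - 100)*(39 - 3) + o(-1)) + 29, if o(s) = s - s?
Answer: -4975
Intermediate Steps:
o(s) = 0
((-39 - 100)*(39 - 3) + o(-1)) + 29 = ((-39 - 100)*(39 - 3) + 0) + 29 = (-139*36 + 0) + 29 = (-5004 + 0) + 29 = -5004 + 29 = -4975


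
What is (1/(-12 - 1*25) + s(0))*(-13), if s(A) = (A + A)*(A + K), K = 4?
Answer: 13/37 ≈ 0.35135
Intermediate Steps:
s(A) = 2*A*(4 + A) (s(A) = (A + A)*(A + 4) = (2*A)*(4 + A) = 2*A*(4 + A))
(1/(-12 - 1*25) + s(0))*(-13) = (1/(-12 - 1*25) + 2*0*(4 + 0))*(-13) = (1/(-12 - 25) + 2*0*4)*(-13) = (1/(-37) + 0)*(-13) = (-1/37 + 0)*(-13) = -1/37*(-13) = 13/37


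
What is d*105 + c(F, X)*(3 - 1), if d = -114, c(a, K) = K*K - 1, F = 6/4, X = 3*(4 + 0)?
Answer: -11684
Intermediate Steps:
X = 12 (X = 3*4 = 12)
F = 3/2 (F = 6*(¼) = 3/2 ≈ 1.5000)
c(a, K) = -1 + K² (c(a, K) = K² - 1 = -1 + K²)
d*105 + c(F, X)*(3 - 1) = -114*105 + (-1 + 12²)*(3 - 1) = -11970 + (-1 + 144)*2 = -11970 + 143*2 = -11970 + 286 = -11684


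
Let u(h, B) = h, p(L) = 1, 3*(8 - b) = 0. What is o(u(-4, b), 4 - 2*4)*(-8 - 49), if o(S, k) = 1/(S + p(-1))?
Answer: 19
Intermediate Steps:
b = 8 (b = 8 - ⅓*0 = 8 + 0 = 8)
o(S, k) = 1/(1 + S) (o(S, k) = 1/(S + 1) = 1/(1 + S))
o(u(-4, b), 4 - 2*4)*(-8 - 49) = (-8 - 49)/(1 - 4) = -57/(-3) = -⅓*(-57) = 19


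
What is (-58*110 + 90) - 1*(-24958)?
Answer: 18668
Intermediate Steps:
(-58*110 + 90) - 1*(-24958) = (-6380 + 90) + 24958 = -6290 + 24958 = 18668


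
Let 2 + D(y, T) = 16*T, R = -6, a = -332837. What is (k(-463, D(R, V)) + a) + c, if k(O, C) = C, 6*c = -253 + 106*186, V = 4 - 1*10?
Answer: -1978147/6 ≈ -3.2969e+5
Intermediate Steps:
V = -6 (V = 4 - 10 = -6)
D(y, T) = -2 + 16*T
c = 19463/6 (c = (-253 + 106*186)/6 = (-253 + 19716)/6 = (1/6)*19463 = 19463/6 ≈ 3243.8)
(k(-463, D(R, V)) + a) + c = ((-2 + 16*(-6)) - 332837) + 19463/6 = ((-2 - 96) - 332837) + 19463/6 = (-98 - 332837) + 19463/6 = -332935 + 19463/6 = -1978147/6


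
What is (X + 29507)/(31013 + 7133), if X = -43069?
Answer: -6781/19073 ≈ -0.35553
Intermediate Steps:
(X + 29507)/(31013 + 7133) = (-43069 + 29507)/(31013 + 7133) = -13562/38146 = -13562*1/38146 = -6781/19073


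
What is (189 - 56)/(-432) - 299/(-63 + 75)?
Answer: -10897/432 ≈ -25.225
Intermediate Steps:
(189 - 56)/(-432) - 299/(-63 + 75) = 133*(-1/432) - 299/12 = -133/432 - 299*1/12 = -133/432 - 299/12 = -10897/432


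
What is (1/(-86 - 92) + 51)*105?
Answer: 953085/178 ≈ 5354.4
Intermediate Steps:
(1/(-86 - 92) + 51)*105 = (1/(-178) + 51)*105 = (-1/178 + 51)*105 = (9077/178)*105 = 953085/178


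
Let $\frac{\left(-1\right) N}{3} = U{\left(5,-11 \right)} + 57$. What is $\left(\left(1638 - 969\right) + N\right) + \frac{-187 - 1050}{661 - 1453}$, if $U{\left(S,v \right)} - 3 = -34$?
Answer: $\frac{469309}{792} \approx 592.56$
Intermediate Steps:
$U{\left(S,v \right)} = -31$ ($U{\left(S,v \right)} = 3 - 34 = -31$)
$N = -78$ ($N = - 3 \left(-31 + 57\right) = \left(-3\right) 26 = -78$)
$\left(\left(1638 - 969\right) + N\right) + \frac{-187 - 1050}{661 - 1453} = \left(\left(1638 - 969\right) - 78\right) + \frac{-187 - 1050}{661 - 1453} = \left(669 - 78\right) - \frac{1237}{-792} = 591 - - \frac{1237}{792} = 591 + \frac{1237}{792} = \frac{469309}{792}$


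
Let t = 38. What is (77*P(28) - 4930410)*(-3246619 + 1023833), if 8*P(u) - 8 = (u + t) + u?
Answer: 21914128204209/2 ≈ 1.0957e+13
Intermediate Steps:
P(u) = 23/4 + u/4 (P(u) = 1 + ((u + 38) + u)/8 = 1 + ((38 + u) + u)/8 = 1 + (38 + 2*u)/8 = 1 + (19/4 + u/4) = 23/4 + u/4)
(77*P(28) - 4930410)*(-3246619 + 1023833) = (77*(23/4 + (¼)*28) - 4930410)*(-3246619 + 1023833) = (77*(23/4 + 7) - 4930410)*(-2222786) = (77*(51/4) - 4930410)*(-2222786) = (3927/4 - 4930410)*(-2222786) = -19717713/4*(-2222786) = 21914128204209/2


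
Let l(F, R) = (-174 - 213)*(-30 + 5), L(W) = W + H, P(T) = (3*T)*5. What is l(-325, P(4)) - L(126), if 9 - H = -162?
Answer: 9378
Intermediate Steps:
H = 171 (H = 9 - 1*(-162) = 9 + 162 = 171)
P(T) = 15*T
L(W) = 171 + W (L(W) = W + 171 = 171 + W)
l(F, R) = 9675 (l(F, R) = -387*(-25) = 9675)
l(-325, P(4)) - L(126) = 9675 - (171 + 126) = 9675 - 1*297 = 9675 - 297 = 9378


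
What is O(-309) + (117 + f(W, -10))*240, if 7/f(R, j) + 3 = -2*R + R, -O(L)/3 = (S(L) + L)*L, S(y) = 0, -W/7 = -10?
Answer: -18862179/73 ≈ -2.5839e+5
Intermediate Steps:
W = 70 (W = -7*(-10) = 70)
O(L) = -3*L² (O(L) = -3*(0 + L)*L = -3*L*L = -3*L²)
f(R, j) = 7/(-3 - R) (f(R, j) = 7/(-3 + (-2*R + R)) = 7/(-3 - R))
O(-309) + (117 + f(W, -10))*240 = -3*(-309)² + (117 - 7/(3 + 70))*240 = -3*95481 + (117 - 7/73)*240 = -286443 + (117 - 7*1/73)*240 = -286443 + (117 - 7/73)*240 = -286443 + (8534/73)*240 = -286443 + 2048160/73 = -18862179/73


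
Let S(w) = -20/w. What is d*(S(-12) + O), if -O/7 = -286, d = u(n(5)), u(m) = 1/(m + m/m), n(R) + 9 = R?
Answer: -6011/9 ≈ -667.89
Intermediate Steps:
n(R) = -9 + R
u(m) = 1/(1 + m) (u(m) = 1/(m + 1) = 1/(1 + m))
d = -⅓ (d = 1/(1 + (-9 + 5)) = 1/(1 - 4) = 1/(-3) = -⅓ ≈ -0.33333)
O = 2002 (O = -7*(-286) = 2002)
d*(S(-12) + O) = -(-20/(-12) + 2002)/3 = -(-20*(-1/12) + 2002)/3 = -(5/3 + 2002)/3 = -⅓*6011/3 = -6011/9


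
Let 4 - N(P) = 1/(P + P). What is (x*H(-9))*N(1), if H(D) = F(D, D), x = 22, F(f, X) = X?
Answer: -693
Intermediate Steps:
H(D) = D
N(P) = 4 - 1/(2*P) (N(P) = 4 - 1/(P + P) = 4 - 1/(2*P))
(x*H(-9))*N(1) = (22*(-9))*(4 - ½/1) = -198*(4 - ½*1) = -198*(4 - ½) = -198*7/2 = -693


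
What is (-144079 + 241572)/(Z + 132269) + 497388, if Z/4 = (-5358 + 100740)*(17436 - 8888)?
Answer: 1622197942000337/3261433613 ≈ 4.9739e+5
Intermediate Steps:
Z = 3261301344 (Z = 4*((-5358 + 100740)*(17436 - 8888)) = 4*(95382*8548) = 4*815325336 = 3261301344)
(-144079 + 241572)/(Z + 132269) + 497388 = (-144079 + 241572)/(3261301344 + 132269) + 497388 = 97493/3261433613 + 497388 = 1622197942000337/3261433613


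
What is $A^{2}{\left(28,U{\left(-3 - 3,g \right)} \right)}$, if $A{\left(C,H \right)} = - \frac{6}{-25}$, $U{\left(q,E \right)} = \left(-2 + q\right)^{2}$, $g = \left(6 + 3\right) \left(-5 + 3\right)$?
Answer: $\frac{36}{625} \approx 0.0576$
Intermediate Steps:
$g = -18$ ($g = 9 \left(-2\right) = -18$)
$A{\left(C,H \right)} = \frac{6}{25}$ ($A{\left(C,H \right)} = \left(-6\right) \left(- \frac{1}{25}\right) = \frac{6}{25}$)
$A^{2}{\left(28,U{\left(-3 - 3,g \right)} \right)} = \left(\frac{6}{25}\right)^{2} = \frac{36}{625}$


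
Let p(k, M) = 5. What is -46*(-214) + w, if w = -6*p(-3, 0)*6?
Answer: 9664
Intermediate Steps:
w = -180 (w = -6*5*6 = -30*6 = -180)
-46*(-214) + w = -46*(-214) - 180 = 9844 - 180 = 9664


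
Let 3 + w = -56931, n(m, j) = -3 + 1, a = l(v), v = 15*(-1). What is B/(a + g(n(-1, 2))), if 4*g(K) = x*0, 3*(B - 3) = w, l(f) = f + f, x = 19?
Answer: 1265/2 ≈ 632.50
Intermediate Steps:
v = -15
l(f) = 2*f
a = -30 (a = 2*(-15) = -30)
n(m, j) = -2
w = -56934 (w = -3 - 56931 = -56934)
B = -18975 (B = 3 + (1/3)*(-56934) = 3 - 18978 = -18975)
g(K) = 0 (g(K) = (19*0)/4 = (1/4)*0 = 0)
B/(a + g(n(-1, 2))) = -18975/(-30 + 0) = -18975/(-30) = -18975*(-1/30) = 1265/2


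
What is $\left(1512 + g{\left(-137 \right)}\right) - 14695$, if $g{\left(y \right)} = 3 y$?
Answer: $-13594$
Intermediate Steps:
$\left(1512 + g{\left(-137 \right)}\right) - 14695 = \left(1512 + 3 \left(-137\right)\right) - 14695 = \left(1512 - 411\right) - 14695 = 1101 - 14695 = -13594$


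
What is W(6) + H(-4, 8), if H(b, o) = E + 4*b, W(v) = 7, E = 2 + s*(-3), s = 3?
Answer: -16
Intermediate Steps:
E = -7 (E = 2 + 3*(-3) = 2 - 9 = -7)
H(b, o) = -7 + 4*b
W(6) + H(-4, 8) = 7 + (-7 + 4*(-4)) = 7 + (-7 - 16) = 7 - 23 = -16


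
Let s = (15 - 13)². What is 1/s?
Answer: ¼ ≈ 0.25000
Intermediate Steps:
s = 4 (s = 2² = 4)
1/s = 1/4 = ¼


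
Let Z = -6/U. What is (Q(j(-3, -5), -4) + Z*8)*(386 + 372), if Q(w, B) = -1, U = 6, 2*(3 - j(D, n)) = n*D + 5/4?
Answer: -6822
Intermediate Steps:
j(D, n) = 19/8 - D*n/2 (j(D, n) = 3 - (n*D + 5/4)/2 = 3 - (D*n + 5*(1/4))/2 = 3 - (D*n + 5/4)/2 = 3 - (5/4 + D*n)/2 = 3 + (-5/8 - D*n/2) = 19/8 - D*n/2)
Z = -1 (Z = -6/6 = -6*1/6 = -1)
(Q(j(-3, -5), -4) + Z*8)*(386 + 372) = (-1 - 1*8)*(386 + 372) = (-1 - 8)*758 = -9*758 = -6822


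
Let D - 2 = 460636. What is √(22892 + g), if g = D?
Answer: √483530 ≈ 695.36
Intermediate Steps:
D = 460638 (D = 2 + 460636 = 460638)
g = 460638
√(22892 + g) = √(22892 + 460638) = √483530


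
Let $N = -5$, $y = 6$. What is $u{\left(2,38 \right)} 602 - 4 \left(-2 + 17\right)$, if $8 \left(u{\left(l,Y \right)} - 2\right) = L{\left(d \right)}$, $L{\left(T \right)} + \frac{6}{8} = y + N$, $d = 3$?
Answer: $\frac{18605}{16} \approx 1162.8$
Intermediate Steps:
$L{\left(T \right)} = \frac{1}{4}$ ($L{\left(T \right)} = - \frac{3}{4} + \left(6 - 5\right) = - \frac{3}{4} + 1 = \frac{1}{4}$)
$u{\left(l,Y \right)} = \frac{65}{32}$ ($u{\left(l,Y \right)} = 2 + \frac{1}{8} \cdot \frac{1}{4} = 2 + \frac{1}{32} = \frac{65}{32}$)
$u{\left(2,38 \right)} 602 - 4 \left(-2 + 17\right) = \frac{65}{32} \cdot 602 - 4 \left(-2 + 17\right) = \frac{19565}{16} - 60 = \frac{18605}{16}$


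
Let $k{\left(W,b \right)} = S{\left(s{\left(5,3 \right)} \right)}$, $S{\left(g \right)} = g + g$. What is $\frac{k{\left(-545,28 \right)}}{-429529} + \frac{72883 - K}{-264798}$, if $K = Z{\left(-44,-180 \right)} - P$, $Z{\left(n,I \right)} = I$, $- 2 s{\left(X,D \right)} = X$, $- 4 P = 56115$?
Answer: $- \frac{101422393513}{454953680568} \approx -0.22293$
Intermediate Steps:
$P = - \frac{56115}{4}$ ($P = \left(- \frac{1}{4}\right) 56115 = - \frac{56115}{4} \approx -14029.0$)
$s{\left(X,D \right)} = - \frac{X}{2}$
$K = \frac{55395}{4}$ ($K = -180 - - \frac{56115}{4} = -180 + \frac{56115}{4} = \frac{55395}{4} \approx 13849.0$)
$S{\left(g \right)} = 2 g$
$k{\left(W,b \right)} = -5$ ($k{\left(W,b \right)} = 2 \left(\left(- \frac{1}{2}\right) 5\right) = 2 \left(- \frac{5}{2}\right) = -5$)
$\frac{k{\left(-545,28 \right)}}{-429529} + \frac{72883 - K}{-264798} = - \frac{5}{-429529} + \frac{72883 - \frac{55395}{4}}{-264798} = \left(-5\right) \left(- \frac{1}{429529}\right) + \left(72883 - \frac{55395}{4}\right) \left(- \frac{1}{264798}\right) = \frac{5}{429529} + \frac{236137}{4} \left(- \frac{1}{264798}\right) = \frac{5}{429529} - \frac{236137}{1059192} = - \frac{101422393513}{454953680568}$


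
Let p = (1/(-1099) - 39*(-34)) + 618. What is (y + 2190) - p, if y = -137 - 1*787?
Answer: -745121/1099 ≈ -678.00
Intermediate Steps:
p = 2136455/1099 (p = (-1/1099 + 1326) + 618 = 1457273/1099 + 618 = 2136455/1099 ≈ 1944.0)
y = -924 (y = -137 - 787 = -924)
(y + 2190) - p = (-924 + 2190) - 1*2136455/1099 = 1266 - 2136455/1099 = -745121/1099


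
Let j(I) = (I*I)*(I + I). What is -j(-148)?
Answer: 6483584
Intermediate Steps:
j(I) = 2*I**3 (j(I) = I**2*(2*I) = 2*I**3)
-j(-148) = -2*(-148)**3 = -2*(-3241792) = -1*(-6483584) = 6483584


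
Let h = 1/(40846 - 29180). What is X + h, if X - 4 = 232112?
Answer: 2707865257/11666 ≈ 2.3212e+5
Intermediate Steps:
X = 232116 (X = 4 + 232112 = 232116)
h = 1/11666 ≈ 8.5719e-5
X + h = 232116 + 1/11666 = 2707865257/11666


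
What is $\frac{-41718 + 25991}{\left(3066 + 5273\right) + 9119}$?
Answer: $- \frac{15727}{17458} \approx -0.90085$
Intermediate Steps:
$\frac{-41718 + 25991}{\left(3066 + 5273\right) + 9119} = - \frac{15727}{8339 + 9119} = - \frac{15727}{17458}$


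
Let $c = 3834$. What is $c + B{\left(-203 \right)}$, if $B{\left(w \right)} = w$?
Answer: $3631$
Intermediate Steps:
$c + B{\left(-203 \right)} = 3834 - 203 = 3631$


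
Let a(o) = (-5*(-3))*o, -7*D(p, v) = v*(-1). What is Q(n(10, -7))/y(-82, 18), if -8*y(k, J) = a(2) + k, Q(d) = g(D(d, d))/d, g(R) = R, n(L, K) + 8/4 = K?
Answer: 2/91 ≈ 0.021978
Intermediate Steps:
D(p, v) = v/7 (D(p, v) = -v*(-1)/7 = -(-1)*v/7 = v/7)
n(L, K) = -2 + K
a(o) = 15*o
Q(d) = ⅐ (Q(d) = (d/7)/d = ⅐)
y(k, J) = -15/4 - k/8 (y(k, J) = -(15*2 + k)/8 = -(30 + k)/8 = -15/4 - k/8)
Q(n(10, -7))/y(-82, 18) = 1/(7*(-15/4 - ⅛*(-82))) = 1/(7*(-15/4 + 41/4)) = 1/(7*(13/2)) = (⅐)*(2/13) = 2/91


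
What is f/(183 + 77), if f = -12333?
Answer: -12333/260 ≈ -47.435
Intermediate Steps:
f/(183 + 77) = -12333/(183 + 77) = -12333/260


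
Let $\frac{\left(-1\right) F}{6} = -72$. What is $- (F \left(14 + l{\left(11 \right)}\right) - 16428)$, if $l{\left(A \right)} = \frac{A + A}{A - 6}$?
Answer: $\frac{42396}{5} \approx 8479.2$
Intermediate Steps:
$F = 432$ ($F = \left(-6\right) \left(-72\right) = 432$)
$l{\left(A \right)} = \frac{2 A}{-6 + A}$
$- (F \left(14 + l{\left(11 \right)}\right) - 16428) = - (432 \left(14 + 2 \cdot 11 \frac{1}{-6 + 11}\right) - 16428) = - (432 \left(14 + 2 \cdot 11 \cdot \frac{1}{5}\right) - 16428) = - (432 \left(14 + \frac{22}{5}\right) - 16428) = - (432 \cdot \frac{92}{5} - 16428) = - (\frac{39744}{5} - 16428) = \left(-1\right) \left(- \frac{42396}{5}\right) = \frac{42396}{5}$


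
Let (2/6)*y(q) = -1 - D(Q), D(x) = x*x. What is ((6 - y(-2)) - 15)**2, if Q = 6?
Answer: 10404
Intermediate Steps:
D(x) = x**2
y(q) = -111 (y(q) = 3*(-1 - 1*6**2) = 3*(-1 - 1*36) = 3*(-1 - 36) = 3*(-37) = -111)
((6 - y(-2)) - 15)**2 = ((6 - 1*(-111)) - 15)**2 = ((6 + 111) - 15)**2 = (117 - 15)**2 = 102**2 = 10404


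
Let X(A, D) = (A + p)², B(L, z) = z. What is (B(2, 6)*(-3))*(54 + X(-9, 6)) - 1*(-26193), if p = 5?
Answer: 24933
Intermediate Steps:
X(A, D) = (5 + A)² (X(A, D) = (A + 5)² = (5 + A)²)
(B(2, 6)*(-3))*(54 + X(-9, 6)) - 1*(-26193) = (6*(-3))*(54 + (5 - 9)²) - 1*(-26193) = -18*(54 + (-4)²) + 26193 = -18*(54 + 16) + 26193 = -18*70 + 26193 = -1260 + 26193 = 24933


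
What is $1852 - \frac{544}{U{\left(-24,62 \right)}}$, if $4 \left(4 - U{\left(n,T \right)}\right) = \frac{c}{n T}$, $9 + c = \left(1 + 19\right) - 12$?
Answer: $\frac{40852676}{23807} \approx 1716.0$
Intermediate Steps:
$c = -1$ ($c = -9 + \left(\left(1 + 19\right) - 12\right) = -9 + \left(20 - 12\right) = -9 + 8 = -1$)
$U{\left(n,T \right)} = 4 + \frac{1}{4 T n}$ ($U{\left(n,T \right)} = 4 - \frac{\left(-1\right) \frac{1}{n T}}{4} = 4 - \frac{\left(-1\right) \frac{1}{T n}}{4} = 4 - \frac{\left(-1\right) \frac{1}{T} \frac{1}{n}}{4} = 4 + \frac{1}{4 T n}$)
$1852 - \frac{544}{U{\left(-24,62 \right)}} = 1852 - \frac{544}{4 + \frac{1}{4 \cdot 62 \left(-24\right)}} = 1852 - \frac{544}{4 + \frac{1}{4} \cdot \frac{1}{62} \left(- \frac{1}{24}\right)} = 1852 - \frac{544}{4 - \frac{1}{5952}} = 1852 - \frac{544}{\frac{23807}{5952}} = 1852 - \frac{3237888}{23807} = \frac{40852676}{23807}$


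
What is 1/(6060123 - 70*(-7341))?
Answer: 1/6573993 ≈ 1.5211e-7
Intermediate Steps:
1/(6060123 - 70*(-7341)) = 1/(6060123 + 513870) = 1/6573993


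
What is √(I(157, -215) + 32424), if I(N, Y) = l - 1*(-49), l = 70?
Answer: √32543 ≈ 180.40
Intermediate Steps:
I(N, Y) = 119 (I(N, Y) = 70 - 1*(-49) = 70 + 49 = 119)
√(I(157, -215) + 32424) = √(119 + 32424) = √32543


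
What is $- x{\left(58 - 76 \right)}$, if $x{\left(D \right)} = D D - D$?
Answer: $-342$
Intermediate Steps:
$x{\left(D \right)} = D^{2} - D$
$- x{\left(58 - 76 \right)} = - \left(58 - 76\right) \left(-1 + \left(58 - 76\right)\right) = - \left(-18\right) \left(-1 - 18\right) = - \left(-18\right) \left(-19\right) = \left(-1\right) 342 = -342$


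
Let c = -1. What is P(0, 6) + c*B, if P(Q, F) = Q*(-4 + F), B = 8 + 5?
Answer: -13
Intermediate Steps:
B = 13
P(0, 6) + c*B = 0*(-4 + 6) - 1*13 = 0*2 - 13 = 0 - 13 = -13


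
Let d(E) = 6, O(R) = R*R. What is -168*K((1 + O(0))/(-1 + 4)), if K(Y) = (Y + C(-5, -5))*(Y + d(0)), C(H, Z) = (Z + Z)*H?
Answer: -160664/3 ≈ -53555.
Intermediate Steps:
O(R) = R²
C(H, Z) = 2*H*Z (C(H, Z) = (2*Z)*H = 2*H*Z)
K(Y) = (6 + Y)*(50 + Y) (K(Y) = (Y + 2*(-5)*(-5))*(Y + 6) = (Y + 50)*(6 + Y) = (50 + Y)*(6 + Y) = (6 + Y)*(50 + Y))
-168*K((1 + O(0))/(-1 + 4)) = -168*(300 + ((1 + 0²)/(-1 + 4))² + 56*((1 + 0²)/(-1 + 4))) = -168*(300 + ((1 + 0)/3)² + 56*((1 + 0)/3)) = -168*(300 + (1*(⅓))² + 56*(1*(⅓))) = -168*(300 + (⅓)² + 56*(⅓)) = -168*(300 + ⅑ + 56/3) = -168*2869/9 = -160664/3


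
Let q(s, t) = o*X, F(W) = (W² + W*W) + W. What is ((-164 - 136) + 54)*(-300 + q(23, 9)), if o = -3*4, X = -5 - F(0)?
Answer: 59040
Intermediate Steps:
F(W) = W + 2*W² (F(W) = (W² + W²) + W = 2*W² + W = W + 2*W²)
X = -5 (X = -5 - 0*(1 + 2*0) = -5 - 0*(1 + 0) = -5 - 0 = -5 - 1*0 = -5 + 0 = -5)
o = -12
q(s, t) = 60 (q(s, t) = -12*(-5) = 60)
((-164 - 136) + 54)*(-300 + q(23, 9)) = ((-164 - 136) + 54)*(-300 + 60) = (-300 + 54)*(-240) = -246*(-240) = 59040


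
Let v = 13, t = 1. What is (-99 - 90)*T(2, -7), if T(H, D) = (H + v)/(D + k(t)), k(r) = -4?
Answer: 2835/11 ≈ 257.73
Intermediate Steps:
T(H, D) = (13 + H)/(-4 + D) (T(H, D) = (H + 13)/(D - 4) = (13 + H)/(-4 + D))
(-99 - 90)*T(2, -7) = (-99 - 90)*((13 + 2)/(-4 - 7)) = -189*15/(-11) = -(-189)*15/11 = -189*(-15/11) = 2835/11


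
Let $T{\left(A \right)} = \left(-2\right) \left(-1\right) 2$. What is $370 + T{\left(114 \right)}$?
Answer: $374$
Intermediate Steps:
$T{\left(A \right)} = 4$ ($T{\left(A \right)} = 2 \cdot 2 = 4$)
$370 + T{\left(114 \right)} = 370 + 4 = 374$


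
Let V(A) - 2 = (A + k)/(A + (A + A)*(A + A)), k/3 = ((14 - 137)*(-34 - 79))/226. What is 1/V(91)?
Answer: 66430/133411 ≈ 0.49793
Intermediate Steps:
k = 369/2 (k = 3*(((14 - 137)*(-34 - 79))/226) = 3*(-123*(-113)*(1/226)) = 3*(13899*(1/226)) = 3*(123/2) = 369/2 ≈ 184.50)
V(A) = 2 + (369/2 + A)/(A + 4*A²) (V(A) = 2 + (A + 369/2)/(A + (A + A)*(A + A)) = 2 + (369/2 + A)/(A + (2*A)*(2*A)) = 2 + (369/2 + A)/(A + 4*A²))
1/V(91) = 1/((½)*(369 + 6*91 + 16*91²)/(91*(1 + 4*91))) = 1/((½)*(1/91)*(369 + 546 + 16*8281)/(1 + 364)) = 1/((½)*(1/91)*(369 + 546 + 132496)/365) = 1/((½)*(1/91)*(1/365)*133411) = 1/(133411/66430) = 66430/133411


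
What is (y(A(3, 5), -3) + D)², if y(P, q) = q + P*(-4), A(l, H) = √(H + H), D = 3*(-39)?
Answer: 14560 + 960*√10 ≈ 17596.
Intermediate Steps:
D = -117
A(l, H) = √2*√H (A(l, H) = √(2*H) = √2*√H)
y(P, q) = q - 4*P
(y(A(3, 5), -3) + D)² = ((-3 - 4*√2*√5) - 117)² = ((-3 - 4*√10) - 117)² = (-120 - 4*√10)²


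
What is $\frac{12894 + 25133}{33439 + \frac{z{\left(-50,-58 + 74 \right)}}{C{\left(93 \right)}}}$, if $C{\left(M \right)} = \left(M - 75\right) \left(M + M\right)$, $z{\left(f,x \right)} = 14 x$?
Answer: $\frac{2893509}{2544409} \approx 1.1372$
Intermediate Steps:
$C{\left(M \right)} = 2 M \left(-75 + M\right)$ ($C{\left(M \right)} = \left(-75 + M\right) 2 M = 2 M \left(-75 + M\right)$)
$\frac{12894 + 25133}{33439 + \frac{z{\left(-50,-58 + 74 \right)}}{C{\left(93 \right)}}} = \frac{12894 + 25133}{33439 + \frac{14 \left(-58 + 74\right)}{2 \cdot 93 \left(-75 + 93\right)}} = \frac{38027}{33439 + \frac{14 \cdot 16}{2 \cdot 93 \cdot 18}} = \frac{38027}{33439 + \frac{224}{3348}} = \frac{38027}{33439 + 224 \cdot \frac{1}{3348}} = \frac{38027}{33439 + \frac{56}{837}} = \frac{38027}{\frac{27988499}{837}} = 38027 \cdot \frac{837}{27988499} = \frac{2893509}{2544409}$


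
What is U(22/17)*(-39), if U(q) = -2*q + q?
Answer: 858/17 ≈ 50.471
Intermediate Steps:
U(q) = -q
U(22/17)*(-39) = -22/17*(-39) = 858/17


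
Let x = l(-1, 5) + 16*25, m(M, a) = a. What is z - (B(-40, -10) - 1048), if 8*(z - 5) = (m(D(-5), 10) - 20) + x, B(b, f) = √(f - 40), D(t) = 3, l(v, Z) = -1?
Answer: 8813/8 - 5*I*√2 ≈ 1101.6 - 7.0711*I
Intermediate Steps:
B(b, f) = √(-40 + f)
x = 399 (x = -1 + 16*25 = -1 + 400 = 399)
z = 429/8 (z = 5 + ((10 - 20) + 399)/8 = 5 + (-10 + 399)/8 = 5 + (⅛)*389 = 5 + 389/8 = 429/8 ≈ 53.625)
z - (B(-40, -10) - 1048) = 429/8 - (√(-40 - 10) - 1048) = 429/8 - (√(-50) - 1048) = 429/8 - (5*I*√2 - 1048) = 429/8 - (-1048 + 5*I*√2) = 429/8 + (1048 - 5*I*√2) = 8813/8 - 5*I*√2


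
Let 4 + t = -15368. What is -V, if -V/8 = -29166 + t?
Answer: -356304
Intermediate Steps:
t = -15372 (t = -4 - 15368 = -15372)
V = 356304 (V = -8*(-29166 - 15372) = -8*(-44538) = 356304)
-V = -1*356304 = -356304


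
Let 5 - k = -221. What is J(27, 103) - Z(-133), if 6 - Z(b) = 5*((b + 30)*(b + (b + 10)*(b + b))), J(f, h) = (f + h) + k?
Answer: -16780925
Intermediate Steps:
k = 226 (k = 5 - 1*(-221) = 5 + 221 = 226)
J(f, h) = 226 + f + h (J(f, h) = (f + h) + 226 = 226 + f + h)
Z(b) = 6 - 5*(30 + b)*(b + 2*b*(10 + b)) (Z(b) = 6 - 5*(b + 30)*(b + (b + 10)*(b + b)) = 6 - 5*(30 + b)*(b + (10 + b)*(2*b)) = 6 - 5*(30 + b)*(b + 2*b*(10 + b)))
J(27, 103) - Z(-133) = (226 + 27 + 103) - (6 - 3150*(-133) - 405*(-133)² - 10*(-133)³) = 356 - (6 + 418950 - 405*17689 - 10*(-2352637)) = 356 - (6 + 418950 - 7164045 + 23526370) = 356 - 1*16781281 = 356 - 16781281 = -16780925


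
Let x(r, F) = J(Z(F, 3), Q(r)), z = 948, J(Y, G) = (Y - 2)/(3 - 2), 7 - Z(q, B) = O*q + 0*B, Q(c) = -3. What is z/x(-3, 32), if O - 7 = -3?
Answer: -316/41 ≈ -7.7073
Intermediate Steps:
O = 4 (O = 7 - 3 = 4)
Z(q, B) = 7 - 4*q (Z(q, B) = 7 - (4*q + 0*B) = 7 - (4*q + 0) = 7 - 4*q)
J(Y, G) = -2 + Y (J(Y, G) = (-2 + Y)/1 = (-2 + Y)*1 = -2 + Y)
x(r, F) = 5 - 4*F (x(r, F) = -2 + (7 - 4*F) = 5 - 4*F)
z/x(-3, 32) = 948/(5 - 4*32) = 948/(5 - 128) = 948/(-123) = 948*(-1/123) = -316/41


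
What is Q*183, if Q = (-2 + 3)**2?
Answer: 183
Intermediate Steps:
Q = 1 (Q = 1**2 = 1)
Q*183 = 1*183 = 183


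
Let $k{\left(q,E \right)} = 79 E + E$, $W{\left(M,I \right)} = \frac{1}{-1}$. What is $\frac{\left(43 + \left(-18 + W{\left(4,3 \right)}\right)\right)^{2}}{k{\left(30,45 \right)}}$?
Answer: $\frac{4}{25} \approx 0.16$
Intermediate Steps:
$W{\left(M,I \right)} = -1$
$k{\left(q,E \right)} = 80 E$
$\frac{\left(43 + \left(-18 + W{\left(4,3 \right)}\right)\right)^{2}}{k{\left(30,45 \right)}} = \frac{\left(43 - 19\right)^{2}}{80 \cdot 45} = \frac{\left(43 - 19\right)^{2}}{3600} = 24^{2} \cdot \frac{1}{3600} = 576 \cdot \frac{1}{3600} = \frac{4}{25}$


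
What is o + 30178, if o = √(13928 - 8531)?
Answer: 30178 + √5397 ≈ 30251.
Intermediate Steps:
o = √5397 ≈ 73.464
o + 30178 = √5397 + 30178 = 30178 + √5397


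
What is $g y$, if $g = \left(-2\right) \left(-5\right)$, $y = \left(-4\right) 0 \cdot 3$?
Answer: $0$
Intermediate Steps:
$y = 0$ ($y = 0 \cdot 3 = 0$)
$g = 10$
$g y = 10 \cdot 0 = 0$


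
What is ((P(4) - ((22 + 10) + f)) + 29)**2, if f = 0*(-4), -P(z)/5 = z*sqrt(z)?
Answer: 1849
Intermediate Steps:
P(z) = -5*z**(3/2) (P(z) = -5*z*sqrt(z) = -5*z**(3/2))
f = 0
((P(4) - ((22 + 10) + f)) + 29)**2 = ((-5*4**(3/2) - ((22 + 10) + 0)) + 29)**2 = ((-5*8 - (32 + 0)) + 29)**2 = ((-40 - 1*32) + 29)**2 = ((-40 - 32) + 29)**2 = (-72 + 29)**2 = (-43)**2 = 1849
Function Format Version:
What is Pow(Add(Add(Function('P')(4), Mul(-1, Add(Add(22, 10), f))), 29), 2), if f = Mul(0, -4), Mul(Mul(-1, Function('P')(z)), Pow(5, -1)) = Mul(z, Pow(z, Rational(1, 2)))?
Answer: 1849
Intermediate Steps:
Function('P')(z) = Mul(-5, Pow(z, Rational(3, 2))) (Function('P')(z) = Mul(-5, Mul(z, Pow(z, Rational(1, 2)))) = Mul(-5, Pow(z, Rational(3, 2))))
f = 0
Pow(Add(Add(Function('P')(4), Mul(-1, Add(Add(22, 10), f))), 29), 2) = Pow(Add(Add(Mul(-5, Pow(4, Rational(3, 2))), Mul(-1, Add(Add(22, 10), 0))), 29), 2) = Pow(Add(Add(Mul(-5, 8), Mul(-1, Add(32, 0))), 29), 2) = Pow(Add(Add(-40, Mul(-1, 32)), 29), 2) = Pow(Add(Add(-40, -32), 29), 2) = Pow(Add(-72, 29), 2) = Pow(-43, 2) = 1849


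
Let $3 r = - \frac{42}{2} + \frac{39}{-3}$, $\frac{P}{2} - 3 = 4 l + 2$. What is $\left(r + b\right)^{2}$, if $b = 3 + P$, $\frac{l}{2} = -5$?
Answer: $\frac{55225}{9} \approx 6136.1$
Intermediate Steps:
$l = -10$ ($l = 2 \left(-5\right) = -10$)
$P = -70$ ($P = 6 + 2 \left(4 \left(-10\right) + 2\right) = 6 + 2 \left(-40 + 2\right) = 6 + 2 \left(-38\right) = 6 - 76 = -70$)
$r = - \frac{34}{3}$ ($r = \frac{- \frac{42}{2} + \frac{39}{-3}}{3} = \frac{\left(-42\right) \frac{1}{2} + 39 \left(- \frac{1}{3}\right)}{3} = \frac{-21 - 13}{3} = \frac{1}{3} \left(-34\right) = - \frac{34}{3} \approx -11.333$)
$b = -67$ ($b = 3 - 70 = -67$)
$\left(r + b\right)^{2} = \left(- \frac{34}{3} - 67\right)^{2} = \left(- \frac{235}{3}\right)^{2} = \frac{55225}{9}$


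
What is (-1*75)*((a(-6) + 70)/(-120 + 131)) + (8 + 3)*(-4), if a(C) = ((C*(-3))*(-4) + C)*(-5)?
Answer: -34984/11 ≈ -3180.4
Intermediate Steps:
a(C) = -65*C (a(C) = (-3*C*(-4) + C)*(-5) = (12*C + C)*(-5) = (13*C)*(-5) = -65*C)
(-1*75)*((a(-6) + 70)/(-120 + 131)) + (8 + 3)*(-4) = (-1*75)*((-65*(-6) + 70)/(-120 + 131)) + (8 + 3)*(-4) = -75*(390 + 70)/11 + 11*(-4) = -34500/11 - 44 = -34984/11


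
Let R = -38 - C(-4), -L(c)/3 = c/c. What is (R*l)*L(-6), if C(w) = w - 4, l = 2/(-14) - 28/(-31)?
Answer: 14850/217 ≈ 68.433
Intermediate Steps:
L(c) = -3 (L(c) = -3*c/c = -3*1 = -3)
l = 165/217 (l = 2*(-1/14) - 28*(-1/31) = -1/7 + 28/31 = 165/217 ≈ 0.76037)
C(w) = -4 + w
R = -30 (R = -38 - (-4 - 4) = -38 - 1*(-8) = -38 + 8 = -30)
(R*l)*L(-6) = -30*165/217*(-3) = -4950/217*(-3) = 14850/217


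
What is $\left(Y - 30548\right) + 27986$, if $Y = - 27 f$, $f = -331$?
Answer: $6375$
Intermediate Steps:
$Y = 8937$ ($Y = \left(-27\right) \left(-331\right) = 8937$)
$\left(Y - 30548\right) + 27986 = \left(8937 - 30548\right) + 27986 = -21611 + 27986 = 6375$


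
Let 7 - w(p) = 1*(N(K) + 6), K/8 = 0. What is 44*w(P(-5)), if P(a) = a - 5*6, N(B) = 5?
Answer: -176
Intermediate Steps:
K = 0 (K = 8*0 = 0)
P(a) = -30 + a (P(a) = a - 30 = -30 + a)
w(p) = -4 (w(p) = 7 - (5 + 6) = 7 - 11 = -4)
44*w(P(-5)) = 44*(-4) = -176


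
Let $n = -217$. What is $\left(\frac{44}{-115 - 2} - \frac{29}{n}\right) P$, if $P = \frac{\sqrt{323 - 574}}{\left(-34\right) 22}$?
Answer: $\frac{6155 i \sqrt{251}}{18990972} \approx 0.0051347 i$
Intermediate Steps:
$P = - \frac{i \sqrt{251}}{748}$ ($P = \frac{\sqrt{-251}}{-748} = i \sqrt{251} \left(- \frac{1}{748}\right) = - \frac{i \sqrt{251}}{748} \approx - 0.02118 i$)
$\left(\frac{44}{-115 - 2} - \frac{29}{n}\right) P = \left(\frac{44}{-115 - 2} - \frac{29}{-217}\right) \left(- \frac{i \sqrt{251}}{748}\right) = \left(\frac{44}{-115 - 2} - - \frac{29}{217}\right) \left(- \frac{i \sqrt{251}}{748}\right) = \left(\frac{44}{-117} + \frac{29}{217}\right) \left(- \frac{i \sqrt{251}}{748}\right) = \left(44 \left(- \frac{1}{117}\right) + \frac{29}{217}\right) \left(- \frac{i \sqrt{251}}{748}\right) = \left(- \frac{44}{117} + \frac{29}{217}\right) \left(- \frac{i \sqrt{251}}{748}\right) = - \frac{6155 \left(- \frac{i \sqrt{251}}{748}\right)}{25389} = \frac{6155 i \sqrt{251}}{18990972}$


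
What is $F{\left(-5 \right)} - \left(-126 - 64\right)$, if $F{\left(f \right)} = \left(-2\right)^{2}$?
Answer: $194$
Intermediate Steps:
$F{\left(f \right)} = 4$
$F{\left(-5 \right)} - \left(-126 - 64\right) = 4 - \left(-126 - 64\right) = 4 - -190 = 4 + 190 = 194$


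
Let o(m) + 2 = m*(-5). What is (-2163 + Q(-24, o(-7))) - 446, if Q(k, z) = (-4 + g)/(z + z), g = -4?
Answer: -86101/33 ≈ -2609.1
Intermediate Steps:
o(m) = -2 - 5*m (o(m) = -2 + m*(-5) = -2 - 5*m)
Q(k, z) = -4/z (Q(k, z) = (-4 - 4)/(z + z) = -8*1/(2*z) = -4/z)
(-2163 + Q(-24, o(-7))) - 446 = (-2163 - 4/(-2 - 5*(-7))) - 446 = (-2163 - 4/(-2 + 35)) - 446 = (-2163 - 4/33) - 446 = -71383/33 - 446 = -86101/33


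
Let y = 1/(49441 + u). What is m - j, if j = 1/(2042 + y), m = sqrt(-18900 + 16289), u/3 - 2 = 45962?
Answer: -187333/382533987 + I*sqrt(2611) ≈ -0.00048972 + 51.098*I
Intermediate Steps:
u = 137892 (u = 6 + 3*45962 = 6 + 137886 = 137892)
y = 1/187333 (y = 1/(49441 + 137892) = 1/187333 ≈ 5.3381e-6)
m = I*sqrt(2611) (m = sqrt(-2611) = I*sqrt(2611) ≈ 51.098*I)
j = 187333/382533987 (j = 1/(2042 + 1/187333) = 1/(382533987/187333) = 187333/382533987 ≈ 0.00048972)
m - j = I*sqrt(2611) - 1*187333/382533987 = I*sqrt(2611) - 187333/382533987 = -187333/382533987 + I*sqrt(2611)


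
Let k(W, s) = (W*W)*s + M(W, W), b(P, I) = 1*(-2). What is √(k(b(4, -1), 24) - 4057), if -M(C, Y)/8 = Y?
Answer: I*√3945 ≈ 62.809*I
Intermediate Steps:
b(P, I) = -2
M(C, Y) = -8*Y
k(W, s) = -8*W + s*W² (k(W, s) = (W*W)*s - 8*W = W²*s - 8*W = s*W² - 8*W = -8*W + s*W²)
√(k(b(4, -1), 24) - 4057) = √(-2*(-8 - 2*24) - 4057) = √(-2*(-8 - 48) - 4057) = √(-2*(-56) - 4057) = √(112 - 4057) = √(-3945) = I*√3945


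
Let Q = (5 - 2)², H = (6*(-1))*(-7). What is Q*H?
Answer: 378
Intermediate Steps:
H = 42 (H = -6*(-7) = 42)
Q = 9 (Q = 3² = 9)
Q*H = 9*42 = 378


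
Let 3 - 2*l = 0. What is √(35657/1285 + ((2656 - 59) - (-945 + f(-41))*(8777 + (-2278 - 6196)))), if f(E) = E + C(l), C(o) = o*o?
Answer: √1986100025905/2570 ≈ 548.36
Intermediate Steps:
l = 3/2 (l = 3/2 - ½*0 = 3/2 + 0 = 3/2 ≈ 1.5000)
C(o) = o²
f(E) = 9/4 + E (f(E) = E + (3/2)² = E + 9/4 = 9/4 + E)
√(35657/1285 + ((2656 - 59) - (-945 + f(-41))*(8777 + (-2278 - 6196)))) = √(35657/1285 + ((2656 - 59) - (-945 + (9/4 - 41))*(8777 + (-2278 - 6196)))) = √(35657*(1/1285) + (2597 - (-945 - 155/4)*(8777 - 8474))) = √(35657/1285 + (2597 - (-3935)*303/4)) = √(35657/1285 + (2597 - 1*(-1192305/4))) = √(35657/1285 + (2597 + 1192305/4)) = √(35657/1285 + 1202693/4) = √(1545603133/5140) = √1986100025905/2570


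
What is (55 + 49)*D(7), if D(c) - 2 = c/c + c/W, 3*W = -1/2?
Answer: -4056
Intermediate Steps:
W = -⅙ (W = (-1/2)/3 = (-1*½)/3 = (⅓)*(-½) = -⅙ ≈ -0.16667)
D(c) = 3 - 6*c (D(c) = 2 + (c/c + c/(-⅙)) = 2 + (1 + c*(-6)) = 2 + (1 - 6*c) = 3 - 6*c)
(55 + 49)*D(7) = (55 + 49)*(3 - 6*7) = 104*(3 - 42) = 104*(-39) = -4056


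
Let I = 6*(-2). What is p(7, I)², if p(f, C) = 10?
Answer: 100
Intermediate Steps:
I = -12
p(7, I)² = 10² = 100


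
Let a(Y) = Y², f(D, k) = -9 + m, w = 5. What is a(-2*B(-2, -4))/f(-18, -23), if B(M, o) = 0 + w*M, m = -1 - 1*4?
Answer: -200/7 ≈ -28.571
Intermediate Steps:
m = -5 (m = -1 - 4 = -5)
B(M, o) = 5*M (B(M, o) = 0 + 5*M = 5*M)
f(D, k) = -14 (f(D, k) = -9 - 5 = -14)
a(-2*B(-2, -4))/f(-18, -23) = (-10*(-2))²/(-14) = (-2*(-10))²*(-1/14) = 20²*(-1/14) = 400*(-1/14) = -200/7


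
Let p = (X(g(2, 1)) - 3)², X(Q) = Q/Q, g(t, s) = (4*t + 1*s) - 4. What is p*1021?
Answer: 4084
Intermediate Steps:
g(t, s) = -4 + s + 4*t (g(t, s) = (4*t + s) - 4 = (s + 4*t) - 4 = -4 + s + 4*t)
X(Q) = 1
p = 4 (p = (1 - 3)² = (-2)² = 4)
p*1021 = 4*1021 = 4084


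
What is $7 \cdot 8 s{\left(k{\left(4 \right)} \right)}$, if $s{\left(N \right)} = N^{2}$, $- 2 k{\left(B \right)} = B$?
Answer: $224$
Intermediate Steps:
$k{\left(B \right)} = - \frac{B}{2}$
$7 \cdot 8 s{\left(k{\left(4 \right)} \right)} = 7 \cdot 8 \left(\left(- \frac{1}{2}\right) 4\right)^{2} = 56 \left(-2\right)^{2} = 56 \cdot 4 = 224$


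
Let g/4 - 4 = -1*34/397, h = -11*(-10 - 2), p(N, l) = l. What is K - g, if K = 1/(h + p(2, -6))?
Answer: -782819/50022 ≈ -15.649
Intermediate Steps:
h = 132 (h = -11*(-12) = 132)
K = 1/126 (K = 1/(132 - 6) = 1/126 ≈ 0.0079365)
g = 6216/397 (g = 16 + 4*(-1*34/397) = 16 + 4*(-34*1/397) = 16 + 4*(-34/397) = 16 - 136/397 = 6216/397 ≈ 15.657)
K - g = 1/126 - 1*6216/397 = 1/126 - 6216/397 = -782819/50022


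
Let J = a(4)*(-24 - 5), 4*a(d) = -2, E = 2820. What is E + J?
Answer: 5669/2 ≈ 2834.5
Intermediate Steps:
a(d) = -½ (a(d) = (¼)*(-2) = -½)
J = 29/2 (J = -(-24 - 5)/2 = -½*(-29) = 29/2 ≈ 14.500)
E + J = 2820 + 29/2 = 5669/2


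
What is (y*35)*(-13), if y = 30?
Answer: -13650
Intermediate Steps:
(y*35)*(-13) = (30*35)*(-13) = 1050*(-13) = -13650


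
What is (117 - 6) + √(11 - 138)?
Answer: 111 + I*√127 ≈ 111.0 + 11.269*I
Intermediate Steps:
(117 - 6) + √(11 - 138) = 111 + √(-127) = 111 + I*√127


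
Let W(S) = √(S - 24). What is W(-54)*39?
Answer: 39*I*√78 ≈ 344.44*I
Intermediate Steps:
W(S) = √(-24 + S)
W(-54)*39 = √(-24 - 54)*39 = √(-78)*39 = (I*√78)*39 = 39*I*√78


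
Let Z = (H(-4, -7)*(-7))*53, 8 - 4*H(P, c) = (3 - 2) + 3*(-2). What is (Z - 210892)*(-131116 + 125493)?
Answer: 4770502593/4 ≈ 1.1926e+9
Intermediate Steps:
H(P, c) = 13/4 (H(P, c) = 2 - ((3 - 2) + 3*(-2))/4 = 2 - (1 - 6)/4 = 2 - 1/4*(-5) = 2 + 5/4 = 13/4)
Z = -4823/4 (Z = ((13/4)*(-7))*53 = -91/4*53 = -4823/4 ≈ -1205.8)
(Z - 210892)*(-131116 + 125493) = (-4823/4 - 210892)*(-131116 + 125493) = -848391/4*(-5623) = 4770502593/4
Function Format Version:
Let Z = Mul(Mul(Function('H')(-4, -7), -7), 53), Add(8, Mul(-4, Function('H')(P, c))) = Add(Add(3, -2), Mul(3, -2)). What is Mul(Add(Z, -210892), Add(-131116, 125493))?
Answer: Rational(4770502593, 4) ≈ 1.1926e+9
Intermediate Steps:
Function('H')(P, c) = Rational(13, 4) (Function('H')(P, c) = Add(2, Mul(Rational(-1, 4), Add(Add(3, -2), Mul(3, -2)))) = Add(2, Mul(Rational(-1, 4), Add(1, -6))) = Add(2, Mul(Rational(-1, 4), -5)) = Add(2, Rational(5, 4)) = Rational(13, 4))
Z = Rational(-4823, 4) (Z = Mul(Mul(Rational(13, 4), -7), 53) = Mul(Rational(-91, 4), 53) = Rational(-4823, 4) ≈ -1205.8)
Mul(Add(Z, -210892), Add(-131116, 125493)) = Mul(Add(Rational(-4823, 4), -210892), Add(-131116, 125493)) = Mul(Rational(-848391, 4), -5623) = Rational(4770502593, 4)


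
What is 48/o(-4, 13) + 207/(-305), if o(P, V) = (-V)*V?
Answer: -49623/51545 ≈ -0.96271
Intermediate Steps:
o(P, V) = -V**2
48/o(-4, 13) + 207/(-305) = 48/((-1*13**2)) + 207/(-305) = 48/((-1*169)) + 207*(-1/305) = 48/(-169) - 207/305 = 48*(-1/169) - 207/305 = -48/169 - 207/305 = -49623/51545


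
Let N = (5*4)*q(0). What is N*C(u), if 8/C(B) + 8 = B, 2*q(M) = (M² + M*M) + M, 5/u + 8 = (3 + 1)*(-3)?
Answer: 0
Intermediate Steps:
u = -¼ (u = 5/(-8 + (3 + 1)*(-3)) = 5/(-8 + 4*(-3)) = 5/(-8 - 12) = 5/(-20) = 5*(-1/20) = -¼ ≈ -0.25000)
q(M) = M² + M/2 (q(M) = ((M² + M*M) + M)/2 = ((M² + M²) + M)/2 = (2*M² + M)/2 = (M + 2*M²)/2 = M² + M/2)
N = 0 (N = (5*4)*(0*(½ + 0)) = 20*(0*(½)) = 20*0 = 0)
C(B) = 8/(-8 + B)
N*C(u) = 0*(8/(-8 - ¼)) = 0*(8/(-33/4)) = 0*(8*(-4/33)) = 0*(-32/33) = 0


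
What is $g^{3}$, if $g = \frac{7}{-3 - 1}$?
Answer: $- \frac{343}{64} \approx -5.3594$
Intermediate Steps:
$g = - \frac{7}{4}$ ($g = \frac{7}{-4} = 7 \left(- \frac{1}{4}\right) = - \frac{7}{4} \approx -1.75$)
$g^{3} = \left(- \frac{7}{4}\right)^{3} = - \frac{343}{64}$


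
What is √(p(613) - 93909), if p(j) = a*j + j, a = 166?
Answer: √8462 ≈ 91.989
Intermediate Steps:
p(j) = 167*j (p(j) = 166*j + j = 167*j)
√(p(613) - 93909) = √(167*613 - 93909) = √(102371 - 93909) = √8462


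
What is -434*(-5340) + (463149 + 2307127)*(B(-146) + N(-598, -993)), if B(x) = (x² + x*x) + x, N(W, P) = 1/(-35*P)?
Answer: 4090672667524756/34755 ≈ 1.1770e+11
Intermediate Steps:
N(W, P) = -1/(35*P)
B(x) = x + 2*x² (B(x) = (x² + x²) + x = 2*x² + x = x + 2*x²)
-434*(-5340) + (463149 + 2307127)*(B(-146) + N(-598, -993)) = -434*(-5340) + (463149 + 2307127)*(-146*(1 + 2*(-146)) - 1/35/(-993)) = 2317560 + 2770276*(-146*(1 - 292) - 1/35*(-1/993)) = 2317560 + 2770276*(-146*(-291) + 1/34755) = 2317560 + 2770276*(42486 + 1/34755) = 2317560 + 2770276*(1476600931/34755) = 2317560 + 4090592120726956/34755 = 4090672667524756/34755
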